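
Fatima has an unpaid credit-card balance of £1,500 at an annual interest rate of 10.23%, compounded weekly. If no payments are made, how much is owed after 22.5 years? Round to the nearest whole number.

£14,954

Periodic rate = 10.23%/52 = 0.00196731; periods = 52·22.5 = 1170.
A = 1,500·(1 + 0.1023/52)^1170 ≈ 1,500·9.9690853533 ≈ 14,953.6280.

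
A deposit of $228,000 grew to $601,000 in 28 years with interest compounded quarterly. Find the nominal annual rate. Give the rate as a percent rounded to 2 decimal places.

3.48%

(1 + r/4)^112 = 601,000/228,000 = 2.63596.
1 + r/4 = 2.63596^(1/112) ≈ 1.008692, so r/4 ≈ 0.00869157.
r ≈ 4·0.00869157 = 3.47663%.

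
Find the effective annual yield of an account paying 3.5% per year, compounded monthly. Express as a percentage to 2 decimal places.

EAR = (1 + 3.5%/12)^12 − 1 = (1 + 0.00291667)^12 − 1.
(1 + 0.00291667)^12 ≈ 1.035567, so EAR ≈ 3.55670%.

3.56%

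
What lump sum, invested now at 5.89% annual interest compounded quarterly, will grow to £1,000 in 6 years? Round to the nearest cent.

Growth factor = (1 + 0.014725)^24 ≈ 1.42023643.
P = 1,000/1.42023643 ≈ 704.1081.

£704.11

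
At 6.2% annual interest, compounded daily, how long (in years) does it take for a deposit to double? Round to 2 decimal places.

11.18 years

(1 + 0.000169863)^(365t) = 2.
365t = ln 2 / ln(1 + 0.000169863) ≈ 0.69315/0.000169849 ≈ 4080.9711.
t ≈ 11.1807.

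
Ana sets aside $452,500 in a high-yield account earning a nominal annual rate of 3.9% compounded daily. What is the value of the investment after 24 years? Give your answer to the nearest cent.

Growth factor = (1 + 0.039/365)^8760 ≈ 2.549634455427.
A ≈ 452,500 × 2.549634455427 ≈ 1,153,709.5911.

$1,153,709.59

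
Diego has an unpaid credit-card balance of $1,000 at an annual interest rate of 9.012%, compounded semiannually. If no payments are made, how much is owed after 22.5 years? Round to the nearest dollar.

Growth factor = (1 + 0.04506)^45 ≈ 7.266999637.
A ≈ 1,000 × 7.266999637 ≈ 7,266.9996.

$7,267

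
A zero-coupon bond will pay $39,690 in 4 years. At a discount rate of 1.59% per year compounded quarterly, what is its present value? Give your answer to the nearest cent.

Periodic rate = 1.59%/4 = 0.003975; 16 periods.
P = 39,690/(1 + 0.003975)^16 ≈ 39,690/1.0655317059 ≈ 37,249.0089.

$37,249.01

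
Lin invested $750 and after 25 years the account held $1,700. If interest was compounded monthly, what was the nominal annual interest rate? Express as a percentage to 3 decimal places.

The 300-period growth factor is 1,700/750 = 2.26667.
r/12 = 2.26667^(1/300) − 1 ≈ 0.00273142, so r ≈ 12·0.00273142 = 3.27771%.

3.278%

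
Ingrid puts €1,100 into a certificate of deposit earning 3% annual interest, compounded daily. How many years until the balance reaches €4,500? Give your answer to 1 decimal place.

(1 + 0.0000821918)^(365t) = 4,500/1,100 = 4.0909.
365t·ln(1 + 0.0000821918) = ln(4.0909); 365t = 1.4088/8.21884e-05 ≈ 17140.7055.
t ≈ 46.9608 years.

47.0 years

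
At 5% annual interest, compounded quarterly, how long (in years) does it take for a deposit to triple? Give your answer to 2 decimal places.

22.11 years

(1 + 0.0125)^(4t) = 3.
4t = ln 3 / ln(1 + 0.0125) ≈ 1.0986/0.0124225 ≈ 88.4372.
t ≈ 22.1093.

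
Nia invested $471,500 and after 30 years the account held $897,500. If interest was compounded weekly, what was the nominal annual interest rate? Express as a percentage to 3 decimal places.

The 1560-period growth factor is 897,500/471,500 = 1.9035.
r/52 = 1.9035^(1/1560) − 1 ≈ 0.00041271, so r ≈ 52·0.00041271 = 2.14609%.

2.146%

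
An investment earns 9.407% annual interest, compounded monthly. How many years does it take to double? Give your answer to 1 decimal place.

7.4 years

(1 + 0.00783917)^(12t) = 2.
12t = ln 2 / ln(1 + 0.00783917) ≈ 0.69315/0.0078086 ≈ 88.7672.
t ≈ 7.3973.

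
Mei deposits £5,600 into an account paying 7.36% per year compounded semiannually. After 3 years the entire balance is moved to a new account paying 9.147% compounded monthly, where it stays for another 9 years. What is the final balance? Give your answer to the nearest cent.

£15,795.25

After 3 years at 7.36%: 5,600 × 1.2421382376 ≈ 6,955.9741.
Then 9 years at 9.147%: 6,955.9741 × 2.2707457868 ≈ 15,795.2489.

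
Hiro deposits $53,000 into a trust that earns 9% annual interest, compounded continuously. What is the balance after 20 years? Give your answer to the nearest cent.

A = P·e^(rt) = 53,000·e^(0.09·20) = 53,000·e^1.8.
e^1.8 ≈ 6.04964746441, so A ≈ 320,631.3156.

$320,631.32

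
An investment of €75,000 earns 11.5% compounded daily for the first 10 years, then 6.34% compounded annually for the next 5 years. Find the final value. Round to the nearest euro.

Phase 1: 75,000·(1 + 0.115/365)^3650 ≈ 236,821.5697.
Phase 2: 236,821.5697·(1 + 0.0634)^5 ≈ 322,036.0828.

€322,036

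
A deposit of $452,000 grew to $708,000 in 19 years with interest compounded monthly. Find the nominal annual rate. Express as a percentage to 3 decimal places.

2.364%

The 228-period growth factor is 708,000/452,000 = 1.56637.
r/12 = 1.56637^(1/228) − 1 ≈ 0.00197019, so r ≈ 12·0.00197019 = 2.36423%.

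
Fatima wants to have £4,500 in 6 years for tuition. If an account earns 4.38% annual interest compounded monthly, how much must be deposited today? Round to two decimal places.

£3,461.69

Periodic rate = 4.38%/12 = 0.00365; 72 periods.
P = 4,500/(1 + 0.00365)^72 ≈ 4,500/1.299944477 ≈ 3,461.6863.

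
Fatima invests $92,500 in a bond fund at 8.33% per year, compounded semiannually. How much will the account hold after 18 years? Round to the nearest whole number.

$401,908

Growth factor = (1 + 0.04165)^36 ≈ 4.34495672142.
A ≈ 92,500 × 4.34495672142 ≈ 401,908.4967.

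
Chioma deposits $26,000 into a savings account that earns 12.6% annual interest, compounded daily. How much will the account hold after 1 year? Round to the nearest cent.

$29,490.70

Periodic rate = 12.6%/365 = 0.000345205; periods = 365·1 = 365.
A = 26,000·(1 + 0.126/365)^365 ≈ 26,000·1.1342575059 ≈ 29,490.6952.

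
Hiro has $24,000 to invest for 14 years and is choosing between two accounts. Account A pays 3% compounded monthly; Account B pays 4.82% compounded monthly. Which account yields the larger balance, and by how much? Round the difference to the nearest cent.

Account B, by $10,555.77

A: (1 + 0.0025)^168 ≈ 1.521164064, so 24,000 × 1.521164064 ≈ 36,507.9375.
B: (1 + 0.0482/12)^168 ≈ 1.9609879351, so 24,000 × 1.9609879351 ≈ 47,063.7104.
Difference ≈ 10,555.7729 in favor of B.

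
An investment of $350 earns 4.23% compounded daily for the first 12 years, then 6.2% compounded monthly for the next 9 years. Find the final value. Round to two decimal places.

$1,014.41

After 12 years at 4.23%: 350 × 1.661250429 ≈ 581.4377.
Then 9 years at 6.2%: 581.4377 × 1.744666546 ≈ 1,014.4148.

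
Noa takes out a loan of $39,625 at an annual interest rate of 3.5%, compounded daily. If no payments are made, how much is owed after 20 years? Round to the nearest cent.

$79,792.27

Periodic rate = 3.5%/365 = 0.0000958904; periods = 365·20 = 7300.
A = 39,625·(1 + 0.035/365)^7300 ≈ 39,625·2.0136851281 ≈ 79,792.2732.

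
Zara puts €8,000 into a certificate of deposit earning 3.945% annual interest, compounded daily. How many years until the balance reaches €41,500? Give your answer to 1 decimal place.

41.7 years

(1 + 0.000108082)^(365t) = 41,500/8,000 = 5.1875.
365t·ln(1 + 0.000108082) = ln(5.1875); 365t = 1.6463/0.000108076 ≈ 15232.3044.
t ≈ 41.7323 years.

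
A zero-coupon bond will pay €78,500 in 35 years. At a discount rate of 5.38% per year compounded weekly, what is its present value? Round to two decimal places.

Periodic rate = 5.38%/52 = 0.00103462; 1820 periods.
P = 78,500/(1 + 0.0538/52)^1820 ≈ 78,500/6.5667995372 ≈ 11,954.0728.

€11,954.07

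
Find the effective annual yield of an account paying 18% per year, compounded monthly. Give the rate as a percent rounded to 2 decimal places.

One year is 12 periods at 0.015 each: (1 + 0.015)^12 ≈ 1.195618.
EAR = 1.195618 − 1 ≈ 19.56182%.

19.56%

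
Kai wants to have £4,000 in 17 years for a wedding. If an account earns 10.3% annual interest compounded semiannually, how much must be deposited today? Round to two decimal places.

Growth factor = (1 + 0.0515)^34 ≈ 5.514617806.
P = 4,000/5.514617806 ≈ 725.3449.

£725.34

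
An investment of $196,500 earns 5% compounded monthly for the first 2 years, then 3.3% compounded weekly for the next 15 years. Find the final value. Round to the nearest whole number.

After 2 years at 5%: 196,500 × 1.10494133556 ≈ 217,120.9724.
Then 15 years at 3.3%: 217,120.9724 × 1.64024069959 ≈ 356,130.6557.

$356,131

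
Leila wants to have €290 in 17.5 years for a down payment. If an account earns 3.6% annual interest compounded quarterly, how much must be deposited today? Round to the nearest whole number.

€155

Growth factor = (1 + 0.009)^70 ≈ 1.87232673.
P = 290/1.87232673 ≈ 154.8875.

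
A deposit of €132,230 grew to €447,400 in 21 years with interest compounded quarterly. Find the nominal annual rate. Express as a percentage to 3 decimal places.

5.847%

(1 + r/4)^84 = 447,400/132,230 = 3.3835.
1 + r/4 = 3.3835^(1/84) ≈ 1.014617, so r/4 ≈ 0.0146166.
r ≈ 4·0.0146166 = 5.84665%.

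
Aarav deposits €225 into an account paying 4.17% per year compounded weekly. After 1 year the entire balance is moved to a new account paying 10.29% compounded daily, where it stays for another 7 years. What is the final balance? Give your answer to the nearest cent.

€482.02

Phase 1: 225·(1 + 0.0417/52)^52 ≈ 234.5770.
Phase 2: 234.5770·(1 + 0.1029/365)^2555 ≈ 482.0183.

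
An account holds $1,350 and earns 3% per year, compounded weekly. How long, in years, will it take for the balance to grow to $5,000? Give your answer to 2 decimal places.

43.66 years

We need (1 + 0.000576923)^(52t) = 3.7037, so 52t = ln 3.7037 / ln 1.000577 ≈ 2270.1657.
t ≈ 2270.1657/52 = 43.6570 years.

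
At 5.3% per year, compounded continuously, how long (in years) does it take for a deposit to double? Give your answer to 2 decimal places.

e^(0.053t) = 2, so 0.053t = ln 2 ≈ 0.69315.
t ≈ 0.69315/0.053 ≈ 13.0782.

13.08 years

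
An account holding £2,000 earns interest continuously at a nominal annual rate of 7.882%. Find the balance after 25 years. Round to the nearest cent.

£14,348.53

A = P·e^(rt) = 2,000·e^(0.07882·25) = 2,000·e^1.9705.
e^1.9705 ≈ 7.1742627231, so A ≈ 14,348.5254.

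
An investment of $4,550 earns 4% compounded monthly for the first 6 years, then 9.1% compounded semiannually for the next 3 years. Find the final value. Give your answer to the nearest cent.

Phase 1: 4,550·(1 + 0.04/12)^72 ≈ 5,781.8755.
Phase 2: 5,781.8755·(1 + 0.0455)^6 ≈ 7,551.1477.

$7,551.15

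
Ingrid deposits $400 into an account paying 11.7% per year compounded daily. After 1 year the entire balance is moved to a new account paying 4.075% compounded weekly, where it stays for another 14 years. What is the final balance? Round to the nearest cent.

$795.30

Phase 1: 400·(1 + 0.117/365)^365 ≈ 449.6393.
Phase 2: 449.6393·(1 + 0.04075/52)^728 ≈ 795.3024.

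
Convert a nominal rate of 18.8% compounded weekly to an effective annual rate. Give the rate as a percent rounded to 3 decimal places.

20.642%

One year is 52 periods at 0.00361538 each: (1 + 0.00361538)^52 ≈ 1.206424.
EAR = 1.206424 − 1 ≈ 20.64244%.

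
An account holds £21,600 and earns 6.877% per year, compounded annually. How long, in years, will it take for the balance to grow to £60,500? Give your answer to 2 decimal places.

(1 + 0.06877)^t = 60,500/21,600 = 2.8009.
t·ln(1 + 0.06877) = ln(2.8009); t = 1.03/0.0665085 ≈ 15.4860.

15.49 years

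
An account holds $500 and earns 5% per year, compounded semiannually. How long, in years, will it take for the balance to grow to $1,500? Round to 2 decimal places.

22.25 years

We need (1 + 0.025)^(2t) = 3, so 2t = ln 3 / ln 1.025 ≈ 44.4915.
t ≈ 44.4915/2 = 22.2458 years.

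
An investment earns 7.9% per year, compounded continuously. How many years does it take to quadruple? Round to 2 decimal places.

e^(0.079t) = 4, so 0.079t = ln 4 ≈ 1.3863.
t ≈ 1.3863/0.079 ≈ 17.5480.

17.55 years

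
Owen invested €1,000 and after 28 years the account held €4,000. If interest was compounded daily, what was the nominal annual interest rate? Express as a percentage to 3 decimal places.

4.951%

The 10220-period growth factor is 4,000/1,000 = 4.
r/365 = 4^(1/10220) − 1 ≈ 0.000135654, so r ≈ 365·0.000135654 = 4.95139%.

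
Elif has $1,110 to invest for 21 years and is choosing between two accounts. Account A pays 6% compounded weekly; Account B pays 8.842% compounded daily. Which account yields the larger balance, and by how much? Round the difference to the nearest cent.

Account B, by $3,195.73

Account A growth factor: (1 + 0.06/52)^1092 ≈ 3.522861677; balance ≈ 3,910.3765.
Account B growth factor: (1 + 0.08842/365)^7665 ≈ 6.40190199; balance ≈ 7,106.1112.
Account B is larger by 3,195.7347.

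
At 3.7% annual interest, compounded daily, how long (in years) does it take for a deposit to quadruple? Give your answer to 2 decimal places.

(1 + 0.00010137)^(365t) = 4.
365t = ln 4 / ln(1 + 0.00010137) ≈ 1.3863/0.000101365 ≈ 13676.2997.
t ≈ 37.4693.

37.47 years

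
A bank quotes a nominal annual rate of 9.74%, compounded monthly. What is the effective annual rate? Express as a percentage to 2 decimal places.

One year is 12 periods at 0.00811667 each: (1 + 0.00811667)^12 ≈ 1.101868.
EAR = 1.101868 − 1 ≈ 10.18679%.

10.19%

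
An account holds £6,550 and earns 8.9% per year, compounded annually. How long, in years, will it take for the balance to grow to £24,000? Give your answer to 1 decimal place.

We need (1 + 0.089)^t = 3.6641, so t = ln 3.6641 / ln 1.089 ≈ 15.2310.

15.2 years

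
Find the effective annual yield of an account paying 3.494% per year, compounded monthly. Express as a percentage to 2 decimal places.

3.55%

EAR = (1 + 3.494%/12)^12 − 1 = (1 + 0.00291167)^12 − 1.
(1 + 0.00291167)^12 ≈ 1.035505, so EAR ≈ 3.55050%.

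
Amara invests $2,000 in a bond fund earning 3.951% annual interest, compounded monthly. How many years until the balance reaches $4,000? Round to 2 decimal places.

(1 + 0.0032925)^(12t) = 4,000/2,000 = 2.
12t·ln(1 + 0.0032925) = ln(2); 12t = 0.69315/0.00328709 ≈ 210.8694.
t ≈ 17.5725 years.

17.57 years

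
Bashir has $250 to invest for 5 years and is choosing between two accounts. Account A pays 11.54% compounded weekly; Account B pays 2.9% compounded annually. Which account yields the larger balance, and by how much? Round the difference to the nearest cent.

Account A, by $156.47

Account A growth factor: (1 + 0.1154/52)^260 ≈ 1.77955031; balance ≈ 444.8876.
Account B growth factor: (1 + 0.029)^5 ≈ 1.15365745; balance ≈ 288.4144.
Account A is larger by 156.4732.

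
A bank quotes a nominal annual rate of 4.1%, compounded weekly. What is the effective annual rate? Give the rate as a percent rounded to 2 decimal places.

4.18%

One year is 52 periods at 0.000788462 each: (1 + 0.000788462)^52 ≈ 1.041835.
EAR = 1.041835 − 1 ≈ 4.18353%.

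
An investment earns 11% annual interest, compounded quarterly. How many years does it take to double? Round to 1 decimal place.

6.4 years

(1 + 0.0275)^(4t) = 2.
4t = ln 2 / ln(1 + 0.0275) ≈ 0.69315/0.0271287 ≈ 25.5504.
t ≈ 6.3876.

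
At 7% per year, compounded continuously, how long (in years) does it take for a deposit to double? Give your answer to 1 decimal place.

e^(0.07t) = 2, so 0.07t = ln 2 ≈ 0.69315.
t ≈ 0.69315/0.07 ≈ 9.9021.

9.9 years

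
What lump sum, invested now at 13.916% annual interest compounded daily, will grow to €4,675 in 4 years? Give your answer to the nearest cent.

Growth factor = (1 + 0.13916/365)^1460 ≈ 1.744615024.
P = 4,675/1.744615024 ≈ 2,679.6743.

€2,679.67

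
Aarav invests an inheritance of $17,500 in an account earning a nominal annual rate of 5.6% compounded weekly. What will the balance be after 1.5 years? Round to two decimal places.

Periodic rate = 5.6%/52 = 0.00107692; periods = 52·1.5 = 78.
A = 17,500·(1 + 0.056/52)^78 ≈ 17,500·1.0875797359 ≈ 19,032.6454.

$19,032.65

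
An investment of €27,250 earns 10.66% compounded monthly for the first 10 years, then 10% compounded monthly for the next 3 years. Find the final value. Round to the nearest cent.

€106,176.57

After 10 years at 10.66%: 27,250 × 2.89010559196 ≈ 78,755.3774.
Then 3 years at 10%: 78,755.3774 × 1.34818184242 ≈ 106,176.5698.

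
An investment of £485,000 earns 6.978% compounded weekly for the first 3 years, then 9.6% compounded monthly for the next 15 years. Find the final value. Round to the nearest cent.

£2,508,948.69

Phase 1: 485,000·(1 + 0.06978/52)^156 ≈ 597,855.1840.
Phase 2: 597,855.1840·(1 + 0.008)^180 ≈ 2,508,948.6861.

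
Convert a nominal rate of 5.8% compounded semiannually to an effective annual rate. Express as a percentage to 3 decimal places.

5.884%

EAR = (1 + 5.8%/2)^2 − 1 = (1 + 0.029)^2 − 1.
(1 + 0.029)^2 ≈ 1.058841, so EAR ≈ 5.88410%.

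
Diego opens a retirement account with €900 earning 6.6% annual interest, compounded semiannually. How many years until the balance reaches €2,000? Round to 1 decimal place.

12.3 years

(1 + 0.033)^(2t) = 2,000/900 = 2.2222.
2t·ln(1 + 0.033) = ln(2.2222); 2t = 0.79851/0.0324672 ≈ 24.5943.
t ≈ 12.2971 years.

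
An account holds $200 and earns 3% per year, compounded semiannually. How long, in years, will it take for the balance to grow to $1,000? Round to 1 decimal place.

(1 + 0.015)^(2t) = 1,000/200 = 5.
2t·ln(1 + 0.015) = ln(5); 2t = 1.6094/0.0148886 ≈ 108.0986.
t ≈ 54.0493 years.

54.0 years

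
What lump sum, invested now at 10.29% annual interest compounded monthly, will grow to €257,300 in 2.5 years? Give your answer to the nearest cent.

€199,156.19

Growth factor = (1 + 0.008575)^30 ≈ 1.29195077605.
P = 257,300/1.29195077605 ≈ 199,156.1945.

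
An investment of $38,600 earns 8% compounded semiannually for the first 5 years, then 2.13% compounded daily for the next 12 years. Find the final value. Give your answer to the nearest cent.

After 5 years at 8%: 38,600 × 1.4802442849 ≈ 57,137.4294.
Then 12 years at 2.13%: 57,137.4294 × 1.2912265007 ≈ 73,777.3630.

$73,777.36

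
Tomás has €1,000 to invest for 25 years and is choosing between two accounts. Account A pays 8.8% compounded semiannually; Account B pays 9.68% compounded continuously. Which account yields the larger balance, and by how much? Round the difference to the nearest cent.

Account A growth factor: (1 + 0.044)^50 ≈ 8.610431842; balance ≈ 8,610.4318.
Account B growth factor: e^(0.0968·25) = e^2.42 ≈ 11.245859315; balance ≈ 11,245.8593.
Account B is larger by 2,635.4275.

Account B, by €2,635.43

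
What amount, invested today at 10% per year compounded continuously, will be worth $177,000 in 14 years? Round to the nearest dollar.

$43,648

P = A·e^(−rt) = 177,000·e^(−1.4).
e^(−1.4) ≈ 0.246596963942, so P ≈ 43,647.6626.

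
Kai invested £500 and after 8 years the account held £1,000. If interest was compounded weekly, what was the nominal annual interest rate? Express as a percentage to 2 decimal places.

8.67%

(1 + r/52)^416 = 1,000/500 = 2.
1 + r/52 = 2^(1/416) ≈ 1.001668, so r/52 ≈ 0.00166761.
r ≈ 52·0.00166761 = 8.67156%.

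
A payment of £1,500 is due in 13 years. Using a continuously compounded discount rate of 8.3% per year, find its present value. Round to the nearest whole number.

£510

P = A·e^(−rt) = 1,500·e^(−1.079).
e^(−1.079) ≈ 0.339935291, so P ≈ 509.9029.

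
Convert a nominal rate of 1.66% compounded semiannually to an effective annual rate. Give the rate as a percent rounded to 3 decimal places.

1.667%

EAR = (1 + 1.66%/2)^2 − 1 = (1 + 0.0083)^2 − 1.
(1 + 0.0083)^2 ≈ 1.016669, so EAR ≈ 1.66689%.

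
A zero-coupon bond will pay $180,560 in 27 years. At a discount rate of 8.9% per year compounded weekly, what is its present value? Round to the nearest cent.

Periodic rate = 8.9%/52 = 0.00171154; 1404 periods.
P = 180,560/(1 + 0.089/52)^1404 ≈ 180,560/11.0336084666 ≈ 16,364.5466.

$16,364.55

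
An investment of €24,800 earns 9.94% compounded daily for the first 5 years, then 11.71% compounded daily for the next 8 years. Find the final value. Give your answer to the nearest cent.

€104,003.62

After 5 years at 9.94%: 24,800 × 1.64367130183 ≈ 40,763.0483.
Then 8 years at 11.71%: 40,763.0483 × 2.55141921473 ≈ 104,003.6246.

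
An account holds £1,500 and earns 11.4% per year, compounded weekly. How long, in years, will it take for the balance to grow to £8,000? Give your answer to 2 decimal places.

We need (1 + 0.00219231)^(52t) = 5.3333, so 52t = ln 5.3333 / ln 1.002192 ≈ 764.4049.
t ≈ 764.4049/52 = 14.7001 years.

14.70 years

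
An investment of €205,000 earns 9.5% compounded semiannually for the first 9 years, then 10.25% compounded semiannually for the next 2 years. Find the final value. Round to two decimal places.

Phase 1: 205,000·(1 + 0.0475)^18 ≈ 472,635.6000.
Phase 2: 472,635.6000·(1 + 0.05125)^4 ≈ 577,232.0887.

€577,232.09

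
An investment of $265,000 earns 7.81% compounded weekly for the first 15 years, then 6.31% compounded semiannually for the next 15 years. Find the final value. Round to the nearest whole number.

After 15 years at 7.81%: 265,000 × 3.223994531461 ≈ 854,358.5508.
Then 15 years at 6.31%: 854,358.5508 × 2.539267779172 ≈ 2,169,445.1400.

$2,169,445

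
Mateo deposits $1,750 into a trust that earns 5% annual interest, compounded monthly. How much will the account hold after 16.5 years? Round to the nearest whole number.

$3,986

Growth factor = (1 + 0.05/12)^198 ≈ 2.277972993.
A ≈ 1,750 × 2.277972993 ≈ 3,986.4527.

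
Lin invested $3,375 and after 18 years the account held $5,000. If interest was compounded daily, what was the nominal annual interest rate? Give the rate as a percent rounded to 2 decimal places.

The 6570-period growth factor is 5,000/3,375 = 1.48148.
r/365 = 1.48148^(1/6570) − 1 ≈ 0.0000598256, so r ≈ 365·0.0000598256 = 2.18364%.

2.18%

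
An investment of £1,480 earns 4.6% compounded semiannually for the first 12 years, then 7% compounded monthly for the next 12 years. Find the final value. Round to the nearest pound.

After 12 years at 4.6%: 1,480 × 1.725898332 ≈ 2,554.3295.
Then 12 years at 7%: 2,554.3295 × 2.310720744 ≈ 5,902.3422.

£5,902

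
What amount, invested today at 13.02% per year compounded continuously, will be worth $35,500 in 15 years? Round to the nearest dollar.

$5,036

P = A·e^(−rt) = 35,500·e^(−1.953).
e^(−1.953) ≈ 0.14184788897, so P ≈ 5,035.6001.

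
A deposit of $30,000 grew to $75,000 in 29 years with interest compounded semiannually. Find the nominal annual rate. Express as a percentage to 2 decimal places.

3.18%

(1 + r/2)^58 = 75,000/30,000 = 2.5.
1 + r/2 = 2.5^(1/58) ≈ 1.015924, so r/2 ≈ 0.0159236.
r ≈ 2·0.0159236 = 3.18471%.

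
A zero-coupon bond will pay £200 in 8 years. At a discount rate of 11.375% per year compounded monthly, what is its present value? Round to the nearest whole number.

Periodic rate = 11.375%/12 = 0.00947917; 96 periods.
P = 200/(1 + 0.11375/12)^96 ≈ 200/2.47369762 ≈ 80.8506.

£81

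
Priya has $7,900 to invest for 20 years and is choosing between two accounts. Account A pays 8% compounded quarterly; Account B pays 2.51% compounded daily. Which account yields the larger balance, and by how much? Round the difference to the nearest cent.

Account A, by $25,465.22

A: (1 + 0.02)^80 ≈ 4.8754391561, so 7,900 × 4.8754391561 ≈ 38,515.9693.
B: (1 + 0.0251/365)^7300 ≈ 1.6519934996, so 7,900 × 1.6519934996 ≈ 13,050.7486.
Difference ≈ 25,465.2207 in favor of A.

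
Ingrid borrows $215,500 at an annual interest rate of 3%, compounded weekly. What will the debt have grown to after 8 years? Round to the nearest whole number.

Growth factor = (1 + 0.03/52)^416 ≈ 1.27116117764.
A ≈ 215,500 × 1.27116117764 ≈ 273,935.2338.

$273,935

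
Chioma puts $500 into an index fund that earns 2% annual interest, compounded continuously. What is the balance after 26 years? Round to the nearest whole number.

A = P·e^(rt) = 500·e^(0.02·26) = 500·e^0.52.
e^0.52 ≈ 1.68202765, so A ≈ 841.0138.

$841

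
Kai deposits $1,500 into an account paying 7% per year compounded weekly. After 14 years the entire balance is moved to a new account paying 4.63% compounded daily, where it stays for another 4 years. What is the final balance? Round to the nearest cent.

$4,806.62

Phase 1: 1,500·(1 + 0.07/52)^728 ≈ 3,994.0513.
Phase 2: 3,994.0513·(1 + 0.0463/365)^1460 ≈ 4,806.6210.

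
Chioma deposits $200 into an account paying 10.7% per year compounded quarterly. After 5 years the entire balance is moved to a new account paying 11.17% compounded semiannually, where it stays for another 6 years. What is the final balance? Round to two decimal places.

After 5 years at 10.7%: 200 × 1.69548609 ≈ 339.0972.
Then 6 years at 11.17%: 339.0972 × 1.9196705 ≈ 650.9549.

$650.95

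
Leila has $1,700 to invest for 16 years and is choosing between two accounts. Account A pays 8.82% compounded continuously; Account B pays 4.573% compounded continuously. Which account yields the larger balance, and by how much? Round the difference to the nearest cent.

Account A, by $3,437.92

Account A growth factor: e^(0.0882·16) = e^1.4112 ≈ 4.100873501; balance ≈ 6,971.4850.
Account B growth factor: e^(0.04573·16) = e^0.73168 ≈ 2.078569673; balance ≈ 3,533.5684.
Account A is larger by 3,437.9165.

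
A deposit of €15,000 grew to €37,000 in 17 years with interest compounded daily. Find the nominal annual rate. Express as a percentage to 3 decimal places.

(1 + r/365)^6205 = 37,000/15,000 = 2.46667.
1 + r/365 = 2.46667^(1/6205) ≈ 1.000146, so r/365 ≈ 0.000145517.
r ≈ 365·0.000145517 = 5.31137%.

5.311%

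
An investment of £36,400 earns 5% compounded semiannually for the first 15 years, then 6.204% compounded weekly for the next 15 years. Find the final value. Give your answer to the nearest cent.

£193,522.24

After 15 years at 5%: 36,400 × 2.09756757908 ≈ 76,351.4599.
Then 15 years at 6.204%: 76,351.4599 × 2.53462399972 ≈ 193,522.2426.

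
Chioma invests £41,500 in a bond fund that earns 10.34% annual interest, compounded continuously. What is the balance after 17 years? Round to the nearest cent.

£240,686.06

A = P·e^(rt) = 41,500·e^(0.1034·17) = 41,500·e^1.7578.
e^1.7578 ≈ 5.79966408792, so A ≈ 240,686.0596.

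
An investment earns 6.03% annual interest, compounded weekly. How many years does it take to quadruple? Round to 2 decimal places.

23.00 years

(1 + 0.00115962)^(52t) = 4.
52t = ln 4 / ln(1 + 0.00115962) ≈ 1.3863/0.00115894 ≈ 1196.1707.
t ≈ 23.0033.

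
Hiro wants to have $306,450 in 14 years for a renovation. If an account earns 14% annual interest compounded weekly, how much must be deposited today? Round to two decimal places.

$43,279.90

Periodic rate = 14%/52 = 0.00269231; 728 periods.
P = 306,450/(1 + 0.14/52)^728 ≈ 306,450/7.08065391715 ≈ 43,279.9009.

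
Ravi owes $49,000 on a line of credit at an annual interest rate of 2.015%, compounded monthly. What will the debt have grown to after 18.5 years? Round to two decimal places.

$71,113.89

Periodic rate = 2.015%/12 = 0.00167917; periods = 12·18.5 = 222.
A = 49,000·(1 + 0.02015/12)^222 ≈ 49,000·1.4513038717 ≈ 71,113.8897.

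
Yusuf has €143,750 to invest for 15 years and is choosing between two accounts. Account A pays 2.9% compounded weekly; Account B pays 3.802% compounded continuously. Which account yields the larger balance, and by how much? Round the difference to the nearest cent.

Account B, by €32,203.14

A: (1 + 0.029/52)^780 ≈ 1.54477573891, so 143,750 × 1.54477573891 ≈ 222,061.5125.
B: e^(0.03802·15) = e^0.5703 ≈ 1.76879761113, so 143,750 × 1.76879761113 ≈ 254,264.6566.
Difference ≈ 32,203.1441 in favor of B.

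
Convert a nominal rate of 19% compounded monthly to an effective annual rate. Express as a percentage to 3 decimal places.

20.745%

One year is 12 periods at 0.0158333 each: (1 + 0.0158333)^12 ≈ 1.207451.
EAR = 1.207451 − 1 ≈ 20.74510%.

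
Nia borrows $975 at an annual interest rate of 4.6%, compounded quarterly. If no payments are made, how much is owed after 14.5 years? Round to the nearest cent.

$1,892.46

Periodic rate = 4.6%/4 = 0.0115; periods = 4·14.5 = 58.
A = 975·(1 + 0.0115)^58 ≈ 975·1.940981751 ≈ 1,892.4572.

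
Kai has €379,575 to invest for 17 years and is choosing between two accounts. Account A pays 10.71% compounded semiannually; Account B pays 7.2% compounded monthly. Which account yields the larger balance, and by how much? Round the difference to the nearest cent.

A: (1 + 0.05355)^34 ≈ 5.892168376574, so 379,575 × 5.892168376574 ≈ 2,236,519.8115.
B: (1 + 0.006)^204 ≈ 3.388348458235, so 379,575 × 3.388348458235 ≈ 1,286,132.3660.
Difference ≈ 950,387.4455 in favor of A.

Account A, by €950,387.45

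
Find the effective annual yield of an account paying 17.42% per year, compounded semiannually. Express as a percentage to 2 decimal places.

18.18%

One year is 2 periods at 0.0871 each: (1 + 0.0871)^2 ≈ 1.181786.
EAR = 1.181786 − 1 ≈ 18.17864%.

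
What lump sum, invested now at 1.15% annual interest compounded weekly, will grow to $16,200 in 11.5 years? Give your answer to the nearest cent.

Periodic rate = 1.15%/52 = 0.000221154; 598 periods.
P = 16,200/(1 + 0.0115/52)^598 ≈ 16,200/1.1413769431 ≈ 14,193.3829.

$14,193.38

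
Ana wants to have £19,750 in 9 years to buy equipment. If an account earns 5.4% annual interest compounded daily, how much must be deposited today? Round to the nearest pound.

£12,148

Growth factor = (1 + 0.054/365)^3285 ≈ 1.6257415544.
P = 19,750/1.6257415544 ≈ 12,148.3024.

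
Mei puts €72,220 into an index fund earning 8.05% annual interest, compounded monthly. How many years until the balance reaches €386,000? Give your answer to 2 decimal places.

(1 + 0.00670833)^(12t) = 386,000/72,220 = 5.3448.
12t·ln(1 + 0.00670833) = ln(5.3448); 12t = 1.6761/0.00668593 ≈ 250.6936.
t ≈ 20.8911 years.

20.89 years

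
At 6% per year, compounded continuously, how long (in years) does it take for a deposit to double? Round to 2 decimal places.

11.55 years

e^(0.06t) = 2, so 0.06t = ln 2 ≈ 0.69315.
t ≈ 0.69315/0.06 ≈ 11.5525.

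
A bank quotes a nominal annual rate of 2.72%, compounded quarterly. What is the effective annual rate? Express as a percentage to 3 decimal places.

One year is 4 periods at 0.0068 each: (1 + 0.0068)^4 ≈ 1.027479.
EAR = 1.027479 − 1 ≈ 2.74787%.

2.748%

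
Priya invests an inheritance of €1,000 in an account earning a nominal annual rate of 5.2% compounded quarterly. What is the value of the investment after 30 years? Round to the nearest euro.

€4,711

Periodic rate = 5.2%/4 = 0.013; periods = 4·30 = 120.
A = 1,000·(1 + 0.013)^120 ≈ 1,000·4.711220632 ≈ 4,711.2206.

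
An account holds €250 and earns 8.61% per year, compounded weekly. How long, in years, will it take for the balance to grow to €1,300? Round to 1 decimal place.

19.2 years

We need (1 + 0.00165577)^(52t) = 5.2, so 52t = ln 5.2 / ln 1.001656 ≈ 996.5297.
t ≈ 996.5297/52 = 19.1640 years.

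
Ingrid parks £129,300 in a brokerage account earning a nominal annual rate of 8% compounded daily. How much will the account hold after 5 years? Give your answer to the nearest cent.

Periodic rate = 8%/365 = 0.000219178; periods = 365·5 = 1825.
A = 129,300·(1 + 0.08/365)^1825 ≈ 129,300·1.49175931357 ≈ 192,884.4792.

£192,884.48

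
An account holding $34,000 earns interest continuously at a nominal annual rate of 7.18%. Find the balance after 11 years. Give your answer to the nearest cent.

$74,900.50

A = P·e^(rt) = 34,000·e^(0.0718·11) = 34,000·e^0.7898.
e^0.7898 ≈ 2.202955791, so A ≈ 74,900.4969.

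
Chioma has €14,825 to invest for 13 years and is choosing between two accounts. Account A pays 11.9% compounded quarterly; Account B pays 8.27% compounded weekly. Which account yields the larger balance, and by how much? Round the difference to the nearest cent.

Account A growth factor: (1 + 0.02975)^52 ≈ 4.5925472445; balance ≈ 68,084.5129.
Account B growth factor: (1 + 0.0827/52)^676 ≈ 2.9277845013; balance ≈ 43,404.4052.
Account A is larger by 24,680.1077.

Account A, by €24,680.11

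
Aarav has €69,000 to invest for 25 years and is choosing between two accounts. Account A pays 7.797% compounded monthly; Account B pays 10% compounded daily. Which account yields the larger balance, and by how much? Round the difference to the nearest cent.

A: (1 + 0.0064975)^300 ≈ 6.97927240873, so 69,000 × 6.97927240873 ≈ 481,569.7962.
B: (1 + 0.1/365)^9125 ≈ 12.1783233496, so 69,000 × 12.1783233496 ≈ 840,304.3111.
Difference ≈ 358,734.5149 in favor of B.

Account B, by €358,734.51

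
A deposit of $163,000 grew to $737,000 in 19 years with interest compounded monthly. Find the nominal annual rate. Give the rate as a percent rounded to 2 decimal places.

7.97%

The 228-period growth factor is 737,000/163,000 = 4.52147.
r/12 = 4.52147^(1/228) − 1 ≈ 0.00663965, so r ≈ 12·0.00663965 = 7.96759%.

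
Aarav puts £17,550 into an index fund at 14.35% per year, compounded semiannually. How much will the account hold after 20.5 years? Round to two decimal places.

Growth factor = (1 + 0.07175)^41 ≈ 17.1329907136.
A ≈ 17,550 × 17.1329907136 ≈ 300,683.9870.

£300,683.99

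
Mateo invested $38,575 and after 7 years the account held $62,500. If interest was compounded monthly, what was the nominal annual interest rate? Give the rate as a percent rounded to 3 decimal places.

6.914%

(1 + r/12)^84 = 62,500/38,575 = 1.62022.
1 + r/12 = 1.62022^(1/84) ≈ 1.005761, so r/12 ≈ 0.00576132.
r ≈ 12·0.00576132 = 6.91358%.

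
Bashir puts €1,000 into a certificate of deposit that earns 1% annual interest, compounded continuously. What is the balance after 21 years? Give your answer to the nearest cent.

A = P·e^(rt) = 1,000·e^(0.01·21) = 1,000·e^0.21.
e^0.21 ≈ 1.23367806, so A ≈ 1,233.6781.

€1,233.68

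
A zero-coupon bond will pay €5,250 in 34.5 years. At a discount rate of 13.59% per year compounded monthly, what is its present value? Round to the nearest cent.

€49.59

Periodic rate = 13.59%/12 = 0.011325; 414 periods.
P = 5,250/(1 + 0.011325)^414 ≈ 5,250/105.8687207 ≈ 49.5897.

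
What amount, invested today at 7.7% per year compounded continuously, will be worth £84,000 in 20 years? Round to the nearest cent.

£18,008.01

P = A·e^(−rt) = 84,000·e^(−1.54).
e^(−1.54) ≈ 0.21438110143, so P ≈ 18,008.0125.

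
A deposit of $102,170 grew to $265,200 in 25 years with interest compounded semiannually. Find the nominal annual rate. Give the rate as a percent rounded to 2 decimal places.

The 50-period growth factor is 265,200/102,170 = 2.59567.
r/2 = 2.59567^(1/50) − 1 ≈ 0.0192601, so r ≈ 2·0.0192601 = 3.85201%.

3.85%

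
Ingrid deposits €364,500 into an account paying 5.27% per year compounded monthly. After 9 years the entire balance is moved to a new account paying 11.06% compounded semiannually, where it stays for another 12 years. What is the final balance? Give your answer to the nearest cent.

Phase 1: 364,500·(1 + 0.0527/12)^108 ≈ 585,103.1210.
Phase 2: 585,103.1210·(1 + 0.0553)^24 ≈ 2,129,388.6263.

€2,129,388.63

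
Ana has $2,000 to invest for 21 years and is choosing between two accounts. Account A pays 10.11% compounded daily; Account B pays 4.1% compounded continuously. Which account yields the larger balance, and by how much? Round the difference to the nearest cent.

Account A, by $11,978.05

Account A growth factor: (1 + 0.1011/365)^7665 ≈ 8.3545476511; balance ≈ 16,709.0953.
Account B growth factor: e^(0.041·21) = e^0.861 ≈ 2.365525036; balance ≈ 4,731.0501.
Account A is larger by 11,978.0452.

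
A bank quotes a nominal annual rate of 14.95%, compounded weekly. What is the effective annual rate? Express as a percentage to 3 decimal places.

16.100%

One year is 52 periods at 0.002875 each: (1 + 0.002875)^52 ≈ 1.161004.
EAR = 1.161004 − 1 ≈ 16.10044%.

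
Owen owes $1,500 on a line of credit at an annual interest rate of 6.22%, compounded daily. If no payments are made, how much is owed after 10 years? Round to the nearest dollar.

$2,794

Periodic rate = 6.22%/365 = 0.000170411; periods = 365·10 = 3650.
A = 1,500·(1 + 0.0622/365)^3650 ≈ 1,500·1.862550916 ≈ 2,793.8264.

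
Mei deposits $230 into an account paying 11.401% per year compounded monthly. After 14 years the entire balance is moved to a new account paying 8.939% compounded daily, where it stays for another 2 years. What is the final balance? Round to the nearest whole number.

$1,347

After 14 years at 11.401%: 230 × 4.896914711 ≈ 1,126.2904.
Then 2 years at 8.939%: 1,126.2904 × 1.195731476 ≈ 1,346.7409.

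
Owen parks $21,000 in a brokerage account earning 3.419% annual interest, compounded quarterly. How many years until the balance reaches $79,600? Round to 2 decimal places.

39.14 years

We need (1 + 0.0085475)^(4t) = 3.7905, so 4t = ln 3.7905 / ln 1.008547 ≈ 156.5579.
t ≈ 156.5579/4 = 39.1395 years.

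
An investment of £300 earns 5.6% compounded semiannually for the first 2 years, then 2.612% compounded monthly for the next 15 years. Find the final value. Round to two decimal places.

After 2 years at 5.6%: 300 × 1.11679242 ≈ 335.0377.
Then 15 years at 2.612%: 335.0377 × 1.47901187 ≈ 495.5248.

£495.52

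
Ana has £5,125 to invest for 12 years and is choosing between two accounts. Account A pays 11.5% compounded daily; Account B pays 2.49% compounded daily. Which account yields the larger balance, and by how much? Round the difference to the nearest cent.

Account A, by £13,457.28

Account A growth factor: (1 + 0.115/365)^4380 ≈ 3.9740377701; balance ≈ 20,366.9436.
Account B growth factor: (1 + 0.0249/365)^4380 ≈ 1.348226208; balance ≈ 6,909.6593.
Account A is larger by 13,457.2843.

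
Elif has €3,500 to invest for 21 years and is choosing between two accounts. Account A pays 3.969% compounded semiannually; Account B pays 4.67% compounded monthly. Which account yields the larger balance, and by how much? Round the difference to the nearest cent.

Account B, by €1,325.18

Account A growth factor: (1 + 0.019845)^42 ≈ 2.282628223; balance ≈ 7,989.1988.
Account B growth factor: (1 + 0.0467/12)^252 ≈ 2.661251918; balance ≈ 9,314.3817.
Account B is larger by 1,325.1829.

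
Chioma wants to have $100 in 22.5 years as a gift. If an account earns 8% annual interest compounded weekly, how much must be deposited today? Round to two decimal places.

Growth factor = (1 + 0.08/52)^1170 ≈ 6.0412854.
P = 100/6.0412854 ≈ 16.5528.

$16.55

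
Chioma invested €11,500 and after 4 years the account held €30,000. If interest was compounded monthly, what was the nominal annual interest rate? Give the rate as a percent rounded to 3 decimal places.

24.212%

(1 + r/12)^48 = 30,000/11,500 = 2.6087.
1 + r/12 = 2.6087^(1/48) ≈ 1.020177, so r/12 ≈ 0.0201769.
r ≈ 12·0.0201769 = 24.21229%.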